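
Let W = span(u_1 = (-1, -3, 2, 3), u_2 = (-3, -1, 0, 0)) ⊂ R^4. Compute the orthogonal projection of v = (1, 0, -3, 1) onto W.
proj_W(v) = (157/194, 111/194, -22/97, -33/97)

Set up U = [u_1 | ... | u_2] ∈ R^(4×2). The projector onto W = col(U) is P = U (U^T U)^(-1) U^T.
Compute U^T U =
  [23, 6]
  [6, 10],
and U^T v = (-4, -3).
Solve U^T U · c = U^T v for the coefficients: c = (-11/97, -45/194). The projection is proj_W(v) = U c.
Check: (v - proj_W(v)) · u_1 = 0  (should be 0).
Check: (v - proj_W(v)) · u_2 = 0  (should be 0).
Result: proj_W(v) = (157/194, 111/194, -22/97, -33/97).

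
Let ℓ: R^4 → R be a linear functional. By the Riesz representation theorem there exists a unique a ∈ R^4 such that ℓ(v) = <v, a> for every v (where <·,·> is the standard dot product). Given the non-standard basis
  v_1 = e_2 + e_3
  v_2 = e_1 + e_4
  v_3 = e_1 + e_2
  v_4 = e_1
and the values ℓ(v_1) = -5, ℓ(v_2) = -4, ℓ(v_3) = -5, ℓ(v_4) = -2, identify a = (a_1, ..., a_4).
a = (-2, -3, -2, -2)

Write a = (a_1, ..., a_4) in the standard basis. For each basis vector v_i, ℓ(v_i) = <v_i, a> is a linear equation in the a_j's. Collect the n equations into a matrix system V a = ℓ, where row i of V is v_i (expressed in the standard basis). Since V is invertible (lower-triangular with 1s on the diagonal, up to permutation), solve by back-substitution:
  V =
[[0, 1, 1, 0],
 [1, 0, 0, 1],
 [1, 1, 0, 0],
 [1, 0, 0, 0]]
  V a = (-5, -4, -5, -2)
Solving gives a = (-2, -3, -2, -2).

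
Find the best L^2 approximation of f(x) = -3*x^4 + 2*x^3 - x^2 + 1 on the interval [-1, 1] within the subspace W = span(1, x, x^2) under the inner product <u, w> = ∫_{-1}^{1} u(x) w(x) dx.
g(x) = -25*x^2/7 + 6*x/5 + 44/35

The best approximation g ∈ W is the orthogonal projection of f onto W. Writing g = a_0 + a_1 x + a_2 x^2, the coefficients solve the normal equations G · a = b where
  G_{ij} = <φ_i, φ_j> and b_i = <f, φ_i>, with φ_0 = 1, φ_1 = x, φ_2 = x^2.
G =
  [2, 0, 2/3]
  [0, 2/3, 0]
  [2/3, 0, 2/5],
b = (2/15, 4/5, -62/105).
Solving gives a_0 = 44/35, a_1 = 6/5, a_2 = -25/7, so
  g(x) = -25*x^2/7 + 6*x/5 + 44/35.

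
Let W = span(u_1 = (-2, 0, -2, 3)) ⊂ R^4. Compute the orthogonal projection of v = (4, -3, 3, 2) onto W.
proj_W(v) = (16/17, 0, 16/17, -24/17)

Set up U = [u_1 | ... | u_1] ∈ R^(4×1). The projector onto W = col(U) is P = U (U^T U)^(-1) U^T.
Compute U^T U =
  [17],
and U^T v = (-8).
Solve U^T U · c = U^T v for the coefficients: c = (-8/17). The projection is proj_W(v) = U c.
Check: (v - proj_W(v)) · u_1 = 0  (should be 0).
Result: proj_W(v) = (16/17, 0, 16/17, -24/17).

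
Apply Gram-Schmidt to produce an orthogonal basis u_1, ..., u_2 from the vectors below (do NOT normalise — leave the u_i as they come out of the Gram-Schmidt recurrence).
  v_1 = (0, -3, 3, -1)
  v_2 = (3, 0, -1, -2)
Orthogonal basis:
  u_1 = (0, -3, 3, -1)
  u_2 = (3, -3/19, -16/19, -39/19)

Apply the Gram-Schmidt recurrence
  u_1 = v_1
  u_i = v_i − Σ_{j<i} ((v_i · u_j) / (u_j · u_j)) · u_j.

Step by step this gives:
  u_1 = (0, -3, 3, -1)
  u_2 = (3, -3/19, -16/19, -39/19)

Orthogonality check:
  u_2 · u_1 = 0 (should be 0)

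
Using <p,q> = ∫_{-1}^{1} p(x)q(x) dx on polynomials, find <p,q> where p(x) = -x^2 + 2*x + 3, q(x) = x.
<p,q> = 4/3

Expand the product: p(x)·q(x) = -x^3 + 2*x^2 + 3*x.
∫_{-1}^{1} of each monomial x^k gives [2/(k+1) if k even, 0 if k odd]. Integrating term-by-term (or equivalently evaluating the antiderivative F(x) = -x^4/4 + 2*x^3/3 + 3*x^2/2 at the endpoints):
  F(1) − F(−1) = 23/12 − (7/12) = 4/3.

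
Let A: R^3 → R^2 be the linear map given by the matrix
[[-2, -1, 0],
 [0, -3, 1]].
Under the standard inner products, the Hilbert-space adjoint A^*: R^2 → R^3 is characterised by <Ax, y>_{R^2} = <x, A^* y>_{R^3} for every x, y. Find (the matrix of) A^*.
A^* = A^T =
[[-2, 0],
 [-1, -3],
 [0, 1]]

For real matrices with standard dot products, the defining identity <Ax, y> = <x, A^* y> gives (Ax)^T y = x^T (A^*) y, i.e. x^T A^T y = x^T (A^*) y. Since this holds for all x, y, we must have A^* = A^T. Therefore
A^* =
[[-2, 0],
 [-1, -3],
 [0, 1]].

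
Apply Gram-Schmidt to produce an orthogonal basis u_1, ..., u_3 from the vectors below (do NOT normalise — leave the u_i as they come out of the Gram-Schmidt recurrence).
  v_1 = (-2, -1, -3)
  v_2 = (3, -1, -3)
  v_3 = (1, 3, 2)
Orthogonal basis:
  u_1 = (-2, -1, -3)
  u_2 = (25/7, -5/7, -15/7)
  u_3 = (0, 21/10, -7/10)

Apply the Gram-Schmidt recurrence
  u_1 = v_1
  u_i = v_i − Σ_{j<i} ((v_i · u_j) / (u_j · u_j)) · u_j.

Step by step this gives:
  u_1 = (-2, -1, -3)
  u_2 = (25/7, -5/7, -15/7)
  u_3 = (0, 21/10, -7/10)

Orthogonality check:
  u_2 · u_1 = 0 (should be 0)
  u_3 · u_1 = 0 (should be 0)
  u_3 · u_2 = 0 (should be 0)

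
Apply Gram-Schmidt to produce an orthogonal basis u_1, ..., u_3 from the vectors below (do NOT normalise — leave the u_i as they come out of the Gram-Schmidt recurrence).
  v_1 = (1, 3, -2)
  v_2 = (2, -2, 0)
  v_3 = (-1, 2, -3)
Orthogonal basis:
  u_1 = (1, 3, -2)
  u_2 = (16/7, -8/7, -4/7)
  u_3 = (-5/6, -5/6, -5/3)

Apply the Gram-Schmidt recurrence
  u_1 = v_1
  u_i = v_i − Σ_{j<i} ((v_i · u_j) / (u_j · u_j)) · u_j.

Step by step this gives:
  u_1 = (1, 3, -2)
  u_2 = (16/7, -8/7, -4/7)
  u_3 = (-5/6, -5/6, -5/3)

Orthogonality check:
  u_2 · u_1 = 0 (should be 0)
  u_3 · u_1 = 0 (should be 0)
  u_3 · u_2 = 0 (should be 0)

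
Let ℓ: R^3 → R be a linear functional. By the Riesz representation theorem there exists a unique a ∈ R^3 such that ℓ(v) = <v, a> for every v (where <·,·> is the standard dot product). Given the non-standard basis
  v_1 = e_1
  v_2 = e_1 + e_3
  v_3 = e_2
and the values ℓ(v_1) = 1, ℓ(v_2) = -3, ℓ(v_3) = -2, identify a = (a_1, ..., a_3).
a = (1, -2, -4)

Write a = (a_1, ..., a_3) in the standard basis. For each basis vector v_i, ℓ(v_i) = <v_i, a> is a linear equation in the a_j's. Collect the n equations into a matrix system V a = ℓ, where row i of V is v_i (expressed in the standard basis). Since V is invertible (lower-triangular with 1s on the diagonal, up to permutation), solve by back-substitution:
  V =
[[1, 0, 0],
 [1, 0, 1],
 [0, 1, 0]]
  V a = (1, -3, -2)
Solving gives a = (1, -2, -4).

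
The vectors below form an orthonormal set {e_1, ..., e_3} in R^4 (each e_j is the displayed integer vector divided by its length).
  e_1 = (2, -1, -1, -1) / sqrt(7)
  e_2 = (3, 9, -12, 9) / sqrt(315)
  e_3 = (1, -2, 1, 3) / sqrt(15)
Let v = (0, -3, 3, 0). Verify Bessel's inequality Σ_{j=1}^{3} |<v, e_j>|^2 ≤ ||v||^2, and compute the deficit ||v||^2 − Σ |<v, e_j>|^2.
Σ |<v, e_j>|^2 = 18; ||v||^2 = 18; deficit = 0

Write each e_j = u_j / sqrt(<u_j, u_j>) where u_j is the displayed integer vector. Then <v, e_j> = <v, u_j> / sqrt(<u_j, u_j>), so |<v, e_j>|^2 = <v, u_j>^2 / <u_j, u_j>.
Coefficients: <v, e_1> = 0/sqrt(7), <v, e_2> = -63/sqrt(315), <v, e_3> = 9/sqrt(15).
Square and sum: Σ |<v, e_j>|^2 = 18.
Compute ||v||^2 = v·v = 18.
Deficit = 18 − 18 = 0 ≥ 0, confirming Bessel's inequality. (The deficit equals ||v − Σ <v,e_j> e_j||^2, the squared distance from v to span{e_j}.)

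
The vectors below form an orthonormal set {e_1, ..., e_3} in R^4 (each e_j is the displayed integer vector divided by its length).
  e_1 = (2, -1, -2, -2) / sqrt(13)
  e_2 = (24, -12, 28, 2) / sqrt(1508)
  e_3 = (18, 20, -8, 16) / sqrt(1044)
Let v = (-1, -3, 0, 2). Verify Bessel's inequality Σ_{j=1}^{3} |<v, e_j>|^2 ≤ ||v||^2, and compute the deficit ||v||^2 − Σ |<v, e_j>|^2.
Σ |<v, e_j>|^2 = 26/9; ||v||^2 = 14; deficit = 100/9

Write each e_j = u_j / sqrt(<u_j, u_j>) where u_j is the displayed integer vector. Then <v, e_j> = <v, u_j> / sqrt(<u_j, u_j>), so |<v, e_j>|^2 = <v, u_j>^2 / <u_j, u_j>.
Coefficients: <v, e_1> = -3/sqrt(13), <v, e_2> = 16/sqrt(1508), <v, e_3> = -46/sqrt(1044).
Square and sum: Σ |<v, e_j>|^2 = 26/9.
Compute ||v||^2 = v·v = 14.
Deficit = 14 − 26/9 = 100/9 ≥ 0, confirming Bessel's inequality. (The deficit equals ||v − Σ <v,e_j> e_j||^2, the squared distance from v to span{e_j}.)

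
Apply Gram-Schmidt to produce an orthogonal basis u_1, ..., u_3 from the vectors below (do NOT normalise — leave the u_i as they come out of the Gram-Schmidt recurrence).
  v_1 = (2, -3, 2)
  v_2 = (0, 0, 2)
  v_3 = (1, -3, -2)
Orthogonal basis:
  u_1 = (2, -3, 2)
  u_2 = (-8/17, 12/17, 26/17)
  u_3 = (-9/13, -6/13, 0)

Apply the Gram-Schmidt recurrence
  u_1 = v_1
  u_i = v_i − Σ_{j<i} ((v_i · u_j) / (u_j · u_j)) · u_j.

Step by step this gives:
  u_1 = (2, -3, 2)
  u_2 = (-8/17, 12/17, 26/17)
  u_3 = (-9/13, -6/13, 0)

Orthogonality check:
  u_2 · u_1 = 0 (should be 0)
  u_3 · u_1 = 0 (should be 0)
  u_3 · u_2 = 0 (should be 0)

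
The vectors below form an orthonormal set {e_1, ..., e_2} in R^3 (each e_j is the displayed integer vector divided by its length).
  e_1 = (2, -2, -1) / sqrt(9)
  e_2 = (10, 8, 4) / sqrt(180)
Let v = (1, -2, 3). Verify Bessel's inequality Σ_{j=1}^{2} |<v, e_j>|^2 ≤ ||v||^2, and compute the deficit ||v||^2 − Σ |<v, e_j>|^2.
Σ |<v, e_j>|^2 = 6/5; ||v||^2 = 14; deficit = 64/5

Write each e_j = u_j / sqrt(<u_j, u_j>) where u_j is the displayed integer vector. Then <v, e_j> = <v, u_j> / sqrt(<u_j, u_j>), so |<v, e_j>|^2 = <v, u_j>^2 / <u_j, u_j>.
Coefficients: <v, e_1> = 3/sqrt(9), <v, e_2> = 6/sqrt(180).
Square and sum: Σ |<v, e_j>|^2 = 6/5.
Compute ||v||^2 = v·v = 14.
Deficit = 14 − 6/5 = 64/5 ≥ 0, confirming Bessel's inequality. (The deficit equals ||v − Σ <v,e_j> e_j||^2, the squared distance from v to span{e_j}.)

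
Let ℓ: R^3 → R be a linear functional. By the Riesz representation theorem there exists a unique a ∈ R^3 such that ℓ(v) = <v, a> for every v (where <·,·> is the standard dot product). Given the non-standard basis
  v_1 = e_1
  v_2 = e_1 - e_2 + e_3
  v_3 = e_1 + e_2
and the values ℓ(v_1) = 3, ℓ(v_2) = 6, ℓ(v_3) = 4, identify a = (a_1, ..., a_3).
a = (3, 1, 4)

Write a = (a_1, ..., a_3) in the standard basis. For each basis vector v_i, ℓ(v_i) = <v_i, a> is a linear equation in the a_j's. Collect the n equations into a matrix system V a = ℓ, where row i of V is v_i (expressed in the standard basis). Since V is invertible (lower-triangular with 1s on the diagonal, up to permutation), solve by back-substitution:
  V =
[[1, 0, 0],
 [1, -1, 1],
 [1, 1, 0]]
  V a = (3, 6, 4)
Solving gives a = (3, 1, 4).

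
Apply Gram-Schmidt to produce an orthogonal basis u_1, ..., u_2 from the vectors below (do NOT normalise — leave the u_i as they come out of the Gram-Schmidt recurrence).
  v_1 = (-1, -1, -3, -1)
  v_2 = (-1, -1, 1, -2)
Orthogonal basis:
  u_1 = (-1, -1, -3, -1)
  u_2 = (-11/12, -11/12, 5/4, -23/12)

Apply the Gram-Schmidt recurrence
  u_1 = v_1
  u_i = v_i − Σ_{j<i} ((v_i · u_j) / (u_j · u_j)) · u_j.

Step by step this gives:
  u_1 = (-1, -1, -3, -1)
  u_2 = (-11/12, -11/12, 5/4, -23/12)

Orthogonality check:
  u_2 · u_1 = 0 (should be 0)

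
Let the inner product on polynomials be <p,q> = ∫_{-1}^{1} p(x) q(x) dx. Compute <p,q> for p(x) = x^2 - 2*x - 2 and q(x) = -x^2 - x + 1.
<p,q> = -16/15

Expand the product: p(x)·q(x) = -x^4 + x^3 + 5*x^2 - 2.
∫_{-1}^{1} of each monomial x^k gives [2/(k+1) if k even, 0 if k odd]. Integrating term-by-term (or equivalently evaluating the antiderivative F(x) = -x^5/5 + x^4/4 + 5*x^3/3 - 2*x at the endpoints):
  F(1) − F(−1) = -17/60 − (47/60) = -16/15.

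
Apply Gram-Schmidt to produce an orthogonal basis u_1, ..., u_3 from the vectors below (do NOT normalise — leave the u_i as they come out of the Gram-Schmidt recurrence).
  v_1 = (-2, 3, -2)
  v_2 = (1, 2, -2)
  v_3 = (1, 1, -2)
Orthogonal basis:
  u_1 = (-2, 3, -2)
  u_2 = (33/17, 10/17, -18/17)
  u_3 = (-12/89, -36/89, -42/89)

Apply the Gram-Schmidt recurrence
  u_1 = v_1
  u_i = v_i − Σ_{j<i} ((v_i · u_j) / (u_j · u_j)) · u_j.

Step by step this gives:
  u_1 = (-2, 3, -2)
  u_2 = (33/17, 10/17, -18/17)
  u_3 = (-12/89, -36/89, -42/89)

Orthogonality check:
  u_2 · u_1 = 0 (should be 0)
  u_3 · u_1 = 0 (should be 0)
  u_3 · u_2 = 0 (should be 0)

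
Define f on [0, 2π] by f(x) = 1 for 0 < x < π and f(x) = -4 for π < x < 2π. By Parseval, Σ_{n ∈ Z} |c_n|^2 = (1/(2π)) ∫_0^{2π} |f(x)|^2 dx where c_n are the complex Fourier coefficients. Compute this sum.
Σ |c_n|^2 = 17/2

Parseval equates the L^2 energy of f (normalised by 1/(2π)) with the ℓ^2 sum of its Fourier coefficients: (1/(2π)) ∫_0^{2π} |f|^2 = Σ |c_n|^2.
Compute the left side: (1/(2π)) [∫_0^π 1^2 dx + ∫_π^{2π} (-4)^2 dx] = (1/(2π)) · (1π + 16π) = (1 + 16)/2 = 17/2.
So Σ_{n ∈ Z} |c_n|^2 = 17/2.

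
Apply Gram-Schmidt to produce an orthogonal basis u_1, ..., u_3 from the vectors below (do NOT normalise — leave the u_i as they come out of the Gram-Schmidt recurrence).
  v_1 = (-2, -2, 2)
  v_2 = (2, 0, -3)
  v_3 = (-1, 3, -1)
Orthogonal basis:
  u_1 = (-2, -2, 2)
  u_2 = (1/3, -5/3, -4/3)
  u_3 = (-12/7, 4/7, -8/7)

Apply the Gram-Schmidt recurrence
  u_1 = v_1
  u_i = v_i − Σ_{j<i} ((v_i · u_j) / (u_j · u_j)) · u_j.

Step by step this gives:
  u_1 = (-2, -2, 2)
  u_2 = (1/3, -5/3, -4/3)
  u_3 = (-12/7, 4/7, -8/7)

Orthogonality check:
  u_2 · u_1 = 0 (should be 0)
  u_3 · u_1 = 0 (should be 0)
  u_3 · u_2 = 0 (should be 0)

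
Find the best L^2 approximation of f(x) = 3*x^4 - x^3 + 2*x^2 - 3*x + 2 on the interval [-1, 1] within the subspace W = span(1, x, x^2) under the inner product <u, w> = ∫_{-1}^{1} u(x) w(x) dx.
g(x) = 32*x^2/7 - 18*x/5 + 61/35

The best approximation g ∈ W is the orthogonal projection of f onto W. Writing g = a_0 + a_1 x + a_2 x^2, the coefficients solve the normal equations G · a = b where
  G_{ij} = <φ_i, φ_j> and b_i = <f, φ_i>, with φ_0 = 1, φ_1 = x, φ_2 = x^2.
G =
  [2, 0, 2/3]
  [0, 2/3, 0]
  [2/3, 0, 2/5],
b = (98/15, -12/5, 314/105).
Solving gives a_0 = 61/35, a_1 = -18/5, a_2 = 32/7, so
  g(x) = 32*x^2/7 - 18*x/5 + 61/35.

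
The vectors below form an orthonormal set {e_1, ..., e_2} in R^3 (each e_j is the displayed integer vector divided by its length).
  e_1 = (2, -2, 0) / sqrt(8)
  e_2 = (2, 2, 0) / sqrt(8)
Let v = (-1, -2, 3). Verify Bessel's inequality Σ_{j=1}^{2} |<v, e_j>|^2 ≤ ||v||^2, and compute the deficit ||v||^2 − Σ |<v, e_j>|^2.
Σ |<v, e_j>|^2 = 5; ||v||^2 = 14; deficit = 9

Write each e_j = u_j / sqrt(<u_j, u_j>) where u_j is the displayed integer vector. Then <v, e_j> = <v, u_j> / sqrt(<u_j, u_j>), so |<v, e_j>|^2 = <v, u_j>^2 / <u_j, u_j>.
Coefficients: <v, e_1> = 2/sqrt(8), <v, e_2> = -6/sqrt(8).
Square and sum: Σ |<v, e_j>|^2 = 5.
Compute ||v||^2 = v·v = 14.
Deficit = 14 − 5 = 9 ≥ 0, confirming Bessel's inequality. (The deficit equals ||v − Σ <v,e_j> e_j||^2, the squared distance from v to span{e_j}.)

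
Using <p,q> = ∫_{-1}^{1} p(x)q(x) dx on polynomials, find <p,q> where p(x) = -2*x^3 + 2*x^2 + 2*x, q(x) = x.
<p,q> = 8/15

Expand the product: p(x)·q(x) = -2*x^4 + 2*x^3 + 2*x^2.
∫_{-1}^{1} of each monomial x^k gives [2/(k+1) if k even, 0 if k odd]. Integrating term-by-term (or equivalently evaluating the antiderivative F(x) = -2*x^5/5 + x^4/2 + 2*x^3/3 at the endpoints):
  F(1) − F(−1) = 23/30 − (7/30) = 8/15.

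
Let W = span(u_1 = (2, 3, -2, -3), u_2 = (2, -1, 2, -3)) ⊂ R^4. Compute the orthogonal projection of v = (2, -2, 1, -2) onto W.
proj_W(v) = (38/27, -31/27, 50/27, -19/9)

Set up U = [u_1 | ... | u_2] ∈ R^(4×2). The projector onto W = col(U) is P = U (U^T U)^(-1) U^T.
Compute U^T U =
  [26, 6]
  [6, 18],
and U^T v = (2, 14).
Solve U^T U · c = U^T v for the coefficients: c = (-1/9, 22/27). The projection is proj_W(v) = U c.
Check: (v - proj_W(v)) · u_1 = 0  (should be 0).
Check: (v - proj_W(v)) · u_2 = 0  (should be 0).
Result: proj_W(v) = (38/27, -31/27, 50/27, -19/9).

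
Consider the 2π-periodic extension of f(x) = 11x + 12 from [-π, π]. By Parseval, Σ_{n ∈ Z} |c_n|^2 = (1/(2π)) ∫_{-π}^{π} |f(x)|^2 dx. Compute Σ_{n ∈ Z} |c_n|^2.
Σ |c_n|^2 = 121π^2/3 + 144

Expand and integrate term by term over [-π, π]:
  ∫ (11x)^2 dx = 121·(2π^3/3); ∫ 2·11·(12)·x dx = 0 (odd integrand); ∫ 12^2 dx = 144·2π.
So (1/(2π)) ∫_{-π}^{π} (11x + 12)^2 dx = 121π^2/3 + 144 = 121π^2/3 + 144.
Parseval ⇒ Σ |c_n|^2 = 121π^2/3 + 144.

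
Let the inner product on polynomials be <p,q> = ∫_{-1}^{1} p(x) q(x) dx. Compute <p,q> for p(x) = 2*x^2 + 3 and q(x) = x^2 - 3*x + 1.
<p,q> = 152/15

Expand the product: p(x)·q(x) = 2*x^4 - 6*x^3 + 5*x^2 - 9*x + 3.
∫_{-1}^{1} of each monomial x^k gives [2/(k+1) if k even, 0 if k odd]. Integrating term-by-term (or equivalently evaluating the antiderivative F(x) = 2*x^5/5 - 3*x^4/2 + 5*x^3/3 - 9*x^2/2 + 3*x at the endpoints):
  F(1) − F(−1) = -14/15 − (-166/15) = 152/15.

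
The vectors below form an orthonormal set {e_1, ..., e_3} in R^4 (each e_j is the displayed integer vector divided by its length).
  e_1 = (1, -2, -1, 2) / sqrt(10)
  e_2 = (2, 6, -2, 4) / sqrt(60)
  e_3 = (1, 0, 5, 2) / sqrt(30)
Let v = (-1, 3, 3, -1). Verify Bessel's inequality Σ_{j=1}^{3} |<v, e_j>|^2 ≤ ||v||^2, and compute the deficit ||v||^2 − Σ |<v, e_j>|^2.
Σ |<v, e_j>|^2 = 99/5; ||v||^2 = 20; deficit = 1/5

Write each e_j = u_j / sqrt(<u_j, u_j>) where u_j is the displayed integer vector. Then <v, e_j> = <v, u_j> / sqrt(<u_j, u_j>), so |<v, e_j>|^2 = <v, u_j>^2 / <u_j, u_j>.
Coefficients: <v, e_1> = -12/sqrt(10), <v, e_2> = 6/sqrt(60), <v, e_3> = 12/sqrt(30).
Square and sum: Σ |<v, e_j>|^2 = 99/5.
Compute ||v||^2 = v·v = 20.
Deficit = 20 − 99/5 = 1/5 ≥ 0, confirming Bessel's inequality. (The deficit equals ||v − Σ <v,e_j> e_j||^2, the squared distance from v to span{e_j}.)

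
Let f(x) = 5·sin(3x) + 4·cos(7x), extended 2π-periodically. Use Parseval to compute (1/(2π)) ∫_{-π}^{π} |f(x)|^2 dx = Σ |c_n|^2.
Σ |c_n|^2 = 41/2

Expand |f|^2 and use orthogonality of {sin(nx), cos(mx)} on [-π, π]:
  ∫_{-π}^{π} sin(nx)^2 dx = π, ∫ cos(mx)^2 dx = π, and cross terms integrate to 0.
So ∫_{-π}^{π} f(x)^2 dx = 5^2 · π + 4^2 · π = (25 + 16)π.
Divide by 2π: (25 + 16)/2 = 41/2.
By Parseval, this equals Σ |c_n|^2.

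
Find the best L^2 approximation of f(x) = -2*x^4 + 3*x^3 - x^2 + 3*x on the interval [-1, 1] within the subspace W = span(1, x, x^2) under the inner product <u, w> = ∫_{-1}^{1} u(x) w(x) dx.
g(x) = -19*x^2/7 + 24*x/5 + 6/35

The best approximation g ∈ W is the orthogonal projection of f onto W. Writing g = a_0 + a_1 x + a_2 x^2, the coefficients solve the normal equations G · a = b where
  G_{ij} = <φ_i, φ_j> and b_i = <f, φ_i>, with φ_0 = 1, φ_1 = x, φ_2 = x^2.
G =
  [2, 0, 2/3]
  [0, 2/3, 0]
  [2/3, 0, 2/5],
b = (-22/15, 16/5, -34/35).
Solving gives a_0 = 6/35, a_1 = 24/5, a_2 = -19/7, so
  g(x) = -19*x^2/7 + 24*x/5 + 6/35.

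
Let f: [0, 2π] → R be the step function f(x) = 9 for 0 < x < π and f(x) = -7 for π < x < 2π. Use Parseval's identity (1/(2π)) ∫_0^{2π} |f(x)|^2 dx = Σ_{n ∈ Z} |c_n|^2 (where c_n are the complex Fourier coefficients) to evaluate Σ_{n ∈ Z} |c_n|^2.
Σ |c_n|^2 = 65

Parseval equates the L^2 energy of f (normalised by 1/(2π)) with the ℓ^2 sum of its Fourier coefficients: (1/(2π)) ∫_0^{2π} |f|^2 = Σ |c_n|^2.
Compute the left side: (1/(2π)) [∫_0^π 9^2 dx + ∫_π^{2π} (-7)^2 dx] = (1/(2π)) · (81π + 49π) = (81 + 49)/2 = 65.
So Σ_{n ∈ Z} |c_n|^2 = 65.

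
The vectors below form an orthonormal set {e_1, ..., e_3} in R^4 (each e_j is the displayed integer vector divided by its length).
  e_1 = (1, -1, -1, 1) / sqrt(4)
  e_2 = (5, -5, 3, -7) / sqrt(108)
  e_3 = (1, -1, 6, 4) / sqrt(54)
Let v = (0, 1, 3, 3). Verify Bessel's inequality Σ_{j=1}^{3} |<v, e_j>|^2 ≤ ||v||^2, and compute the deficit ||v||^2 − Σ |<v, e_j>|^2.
Σ |<v, e_j>|^2 = 37/2; ||v||^2 = 19; deficit = 1/2

Write each e_j = u_j / sqrt(<u_j, u_j>) where u_j is the displayed integer vector. Then <v, e_j> = <v, u_j> / sqrt(<u_j, u_j>), so |<v, e_j>|^2 = <v, u_j>^2 / <u_j, u_j>.
Coefficients: <v, e_1> = -1/sqrt(4), <v, e_2> = -17/sqrt(108), <v, e_3> = 29/sqrt(54).
Square and sum: Σ |<v, e_j>|^2 = 37/2.
Compute ||v||^2 = v·v = 19.
Deficit = 19 − 37/2 = 1/2 ≥ 0, confirming Bessel's inequality. (The deficit equals ||v − Σ <v,e_j> e_j||^2, the squared distance from v to span{e_j}.)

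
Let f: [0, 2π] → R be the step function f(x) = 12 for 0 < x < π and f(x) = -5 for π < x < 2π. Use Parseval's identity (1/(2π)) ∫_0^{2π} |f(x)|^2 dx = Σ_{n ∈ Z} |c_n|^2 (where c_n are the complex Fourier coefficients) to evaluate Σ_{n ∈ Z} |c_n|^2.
Σ |c_n|^2 = 169/2

Parseval equates the L^2 energy of f (normalised by 1/(2π)) with the ℓ^2 sum of its Fourier coefficients: (1/(2π)) ∫_0^{2π} |f|^2 = Σ |c_n|^2.
Compute the left side: (1/(2π)) [∫_0^π 12^2 dx + ∫_π^{2π} (-5)^2 dx] = (1/(2π)) · (144π + 25π) = (144 + 25)/2 = 169/2.
So Σ_{n ∈ Z} |c_n|^2 = 169/2.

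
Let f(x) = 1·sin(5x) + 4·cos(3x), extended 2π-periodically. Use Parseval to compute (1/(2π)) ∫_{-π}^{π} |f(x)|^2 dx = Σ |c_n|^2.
Σ |c_n|^2 = 17/2

Expand |f|^2 and use orthogonality of {sin(nx), cos(mx)} on [-π, π]:
  ∫_{-π}^{π} sin(nx)^2 dx = π, ∫ cos(mx)^2 dx = π, and cross terms integrate to 0.
So ∫_{-π}^{π} f(x)^2 dx = 1^2 · π + 4^2 · π = (1 + 16)π.
Divide by 2π: (1 + 16)/2 = 17/2.
By Parseval, this equals Σ |c_n|^2.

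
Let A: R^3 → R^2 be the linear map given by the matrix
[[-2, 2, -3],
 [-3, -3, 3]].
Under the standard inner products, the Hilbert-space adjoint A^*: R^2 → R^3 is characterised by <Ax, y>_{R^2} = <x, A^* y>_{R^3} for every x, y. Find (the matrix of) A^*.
A^* = A^T =
[[-2, -3],
 [2, -3],
 [-3, 3]]

For real matrices with standard dot products, the defining identity <Ax, y> = <x, A^* y> gives (Ax)^T y = x^T (A^*) y, i.e. x^T A^T y = x^T (A^*) y. Since this holds for all x, y, we must have A^* = A^T. Therefore
A^* =
[[-2, -3],
 [2, -3],
 [-3, 3]].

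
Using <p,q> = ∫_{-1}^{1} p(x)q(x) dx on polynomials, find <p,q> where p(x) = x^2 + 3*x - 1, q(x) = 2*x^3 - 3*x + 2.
<p,q> = -94/15

Expand the product: p(x)·q(x) = 2*x^5 + 6*x^4 - 5*x^3 - 7*x^2 + 9*x - 2.
∫_{-1}^{1} of each monomial x^k gives [2/(k+1) if k even, 0 if k odd]. Integrating term-by-term (or equivalently evaluating the antiderivative F(x) = x^6/3 + 6*x^5/5 - 5*x^4/4 - 7*x^3/3 + 9*x^2/2 - 2*x at the endpoints):
  F(1) − F(−1) = 9/20 − (403/60) = -94/15.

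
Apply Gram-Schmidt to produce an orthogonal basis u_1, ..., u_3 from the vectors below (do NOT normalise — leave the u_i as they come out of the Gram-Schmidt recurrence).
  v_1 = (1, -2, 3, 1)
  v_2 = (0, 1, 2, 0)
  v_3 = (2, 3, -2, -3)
Orthogonal basis:
  u_1 = (1, -2, 3, 1)
  u_2 = (-4/15, 23/15, 6/5, -4/15)
  u_3 = (179/59, 18/59, -9/59, -116/59)

Apply the Gram-Schmidt recurrence
  u_1 = v_1
  u_i = v_i − Σ_{j<i} ((v_i · u_j) / (u_j · u_j)) · u_j.

Step by step this gives:
  u_1 = (1, -2, 3, 1)
  u_2 = (-4/15, 23/15, 6/5, -4/15)
  u_3 = (179/59, 18/59, -9/59, -116/59)

Orthogonality check:
  u_2 · u_1 = 0 (should be 0)
  u_3 · u_1 = 0 (should be 0)
  u_3 · u_2 = 0 (should be 0)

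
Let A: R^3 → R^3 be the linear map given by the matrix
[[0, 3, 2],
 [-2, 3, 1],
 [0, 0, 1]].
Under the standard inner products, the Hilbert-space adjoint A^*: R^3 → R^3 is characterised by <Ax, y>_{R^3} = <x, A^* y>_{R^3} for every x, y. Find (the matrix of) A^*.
A^* = A^T =
[[0, -2, 0],
 [3, 3, 0],
 [2, 1, 1]]

For real matrices with standard dot products, the defining identity <Ax, y> = <x, A^* y> gives (Ax)^T y = x^T (A^*) y, i.e. x^T A^T y = x^T (A^*) y. Since this holds for all x, y, we must have A^* = A^T. Therefore
A^* =
[[0, -2, 0],
 [3, 3, 0],
 [2, 1, 1]].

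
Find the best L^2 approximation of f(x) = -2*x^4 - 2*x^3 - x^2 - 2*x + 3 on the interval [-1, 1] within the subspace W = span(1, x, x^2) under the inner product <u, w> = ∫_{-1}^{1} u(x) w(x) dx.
g(x) = -19*x^2/7 - 16*x/5 + 111/35

The best approximation g ∈ W is the orthogonal projection of f onto W. Writing g = a_0 + a_1 x + a_2 x^2, the coefficients solve the normal equations G · a = b where
  G_{ij} = <φ_i, φ_j> and b_i = <f, φ_i>, with φ_0 = 1, φ_1 = x, φ_2 = x^2.
G =
  [2, 0, 2/3]
  [0, 2/3, 0]
  [2/3, 0, 2/5],
b = (68/15, -32/15, 36/35).
Solving gives a_0 = 111/35, a_1 = -16/5, a_2 = -19/7, so
  g(x) = -19*x^2/7 - 16*x/5 + 111/35.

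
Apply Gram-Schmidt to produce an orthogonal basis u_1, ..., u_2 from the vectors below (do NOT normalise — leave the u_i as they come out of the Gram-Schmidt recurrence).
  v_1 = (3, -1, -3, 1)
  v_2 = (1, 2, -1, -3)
Orthogonal basis:
  u_1 = (3, -1, -3, 1)
  u_2 = (17/20, 41/20, -17/20, -61/20)

Apply the Gram-Schmidt recurrence
  u_1 = v_1
  u_i = v_i − Σ_{j<i} ((v_i · u_j) / (u_j · u_j)) · u_j.

Step by step this gives:
  u_1 = (3, -1, -3, 1)
  u_2 = (17/20, 41/20, -17/20, -61/20)

Orthogonality check:
  u_2 · u_1 = 0 (should be 0)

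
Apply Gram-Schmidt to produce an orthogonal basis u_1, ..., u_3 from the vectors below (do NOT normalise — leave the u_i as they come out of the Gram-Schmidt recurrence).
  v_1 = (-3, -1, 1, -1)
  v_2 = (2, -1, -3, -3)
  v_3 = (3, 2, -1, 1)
Orthogonal basis:
  u_1 = (-3, -1, 1, -1)
  u_2 = (3/4, -17/12, -31/12, -41/12)
  u_3 = (-50/251, 206/251, -23/251, -79/251)

Apply the Gram-Schmidt recurrence
  u_1 = v_1
  u_i = v_i − Σ_{j<i} ((v_i · u_j) / (u_j · u_j)) · u_j.

Step by step this gives:
  u_1 = (-3, -1, 1, -1)
  u_2 = (3/4, -17/12, -31/12, -41/12)
  u_3 = (-50/251, 206/251, -23/251, -79/251)

Orthogonality check:
  u_2 · u_1 = 0 (should be 0)
  u_3 · u_1 = 0 (should be 0)
  u_3 · u_2 = 0 (should be 0)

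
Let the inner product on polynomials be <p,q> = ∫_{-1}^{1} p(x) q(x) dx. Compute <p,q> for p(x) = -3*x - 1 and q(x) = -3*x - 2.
<p,q> = 10

Expand the product: p(x)·q(x) = 9*x^2 + 9*x + 2.
∫_{-1}^{1} of each monomial x^k gives [2/(k+1) if k even, 0 if k odd]. Integrating term-by-term (or equivalently evaluating the antiderivative F(x) = 3*x^3 + 9*x^2/2 + 2*x at the endpoints):
  F(1) − F(−1) = 19/2 − (-1/2) = 10.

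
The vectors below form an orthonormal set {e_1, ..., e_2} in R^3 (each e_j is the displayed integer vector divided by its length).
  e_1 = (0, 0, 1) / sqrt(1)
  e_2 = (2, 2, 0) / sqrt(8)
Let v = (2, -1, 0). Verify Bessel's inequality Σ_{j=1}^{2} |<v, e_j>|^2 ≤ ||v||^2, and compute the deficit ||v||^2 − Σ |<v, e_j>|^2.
Σ |<v, e_j>|^2 = 1/2; ||v||^2 = 5; deficit = 9/2

Write each e_j = u_j / sqrt(<u_j, u_j>) where u_j is the displayed integer vector. Then <v, e_j> = <v, u_j> / sqrt(<u_j, u_j>), so |<v, e_j>|^2 = <v, u_j>^2 / <u_j, u_j>.
Coefficients: <v, e_1> = 0/sqrt(1), <v, e_2> = 2/sqrt(8).
Square and sum: Σ |<v, e_j>|^2 = 1/2.
Compute ||v||^2 = v·v = 5.
Deficit = 5 − 1/2 = 9/2 ≥ 0, confirming Bessel's inequality. (The deficit equals ||v − Σ <v,e_j> e_j||^2, the squared distance from v to span{e_j}.)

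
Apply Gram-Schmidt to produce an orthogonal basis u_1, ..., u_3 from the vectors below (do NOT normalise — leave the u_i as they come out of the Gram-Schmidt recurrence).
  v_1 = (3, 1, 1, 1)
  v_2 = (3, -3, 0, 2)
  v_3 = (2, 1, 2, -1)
Orthogonal basis:
  u_1 = (3, 1, 1, 1)
  u_2 = (1, -11/3, -2/3, 4/3)
  u_3 = (13/50, -31/50, 29/25, -33/25)

Apply the Gram-Schmidt recurrence
  u_1 = v_1
  u_i = v_i − Σ_{j<i} ((v_i · u_j) / (u_j · u_j)) · u_j.

Step by step this gives:
  u_1 = (3, 1, 1, 1)
  u_2 = (1, -11/3, -2/3, 4/3)
  u_3 = (13/50, -31/50, 29/25, -33/25)

Orthogonality check:
  u_2 · u_1 = 0 (should be 0)
  u_3 · u_1 = 0 (should be 0)
  u_3 · u_2 = 0 (should be 0)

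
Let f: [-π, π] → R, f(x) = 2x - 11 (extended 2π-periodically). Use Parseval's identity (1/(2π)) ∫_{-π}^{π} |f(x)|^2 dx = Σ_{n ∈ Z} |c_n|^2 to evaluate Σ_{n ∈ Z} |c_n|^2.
Σ |c_n|^2 = 4π^2/3 + 121

Expand and integrate term by term over [-π, π]:
  ∫ (2x)^2 dx = 4·(2π^3/3); ∫ 2·2·(-11)·x dx = 0 (odd integrand); ∫ (-11)^2 dx = 121·2π.
So (1/(2π)) ∫_{-π}^{π} (2x - 11)^2 dx = 4π^2/3 + 121 = 4π^2/3 + 121.
Parseval ⇒ Σ |c_n|^2 = 4π^2/3 + 121.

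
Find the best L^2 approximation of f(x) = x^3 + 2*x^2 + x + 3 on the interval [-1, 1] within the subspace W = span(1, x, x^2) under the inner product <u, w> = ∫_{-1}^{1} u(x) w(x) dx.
g(x) = 2*x^2 + 8*x/5 + 3

The best approximation g ∈ W is the orthogonal projection of f onto W. Writing g = a_0 + a_1 x + a_2 x^2, the coefficients solve the normal equations G · a = b where
  G_{ij} = <φ_i, φ_j> and b_i = <f, φ_i>, with φ_0 = 1, φ_1 = x, φ_2 = x^2.
G =
  [2, 0, 2/3]
  [0, 2/3, 0]
  [2/3, 0, 2/5],
b = (22/3, 16/15, 14/5).
Solving gives a_0 = 3, a_1 = 8/5, a_2 = 2, so
  g(x) = 2*x^2 + 8*x/5 + 3.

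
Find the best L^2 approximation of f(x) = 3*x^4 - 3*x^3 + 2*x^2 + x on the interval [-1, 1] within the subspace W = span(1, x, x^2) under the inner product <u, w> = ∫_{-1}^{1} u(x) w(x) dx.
g(x) = 32*x^2/7 - 4*x/5 - 9/35

The best approximation g ∈ W is the orthogonal projection of f onto W. Writing g = a_0 + a_1 x + a_2 x^2, the coefficients solve the normal equations G · a = b where
  G_{ij} = <φ_i, φ_j> and b_i = <f, φ_i>, with φ_0 = 1, φ_1 = x, φ_2 = x^2.
G =
  [2, 0, 2/3]
  [0, 2/3, 0]
  [2/3, 0, 2/5],
b = (38/15, -8/15, 58/35).
Solving gives a_0 = -9/35, a_1 = -4/5, a_2 = 32/7, so
  g(x) = 32*x^2/7 - 4*x/5 - 9/35.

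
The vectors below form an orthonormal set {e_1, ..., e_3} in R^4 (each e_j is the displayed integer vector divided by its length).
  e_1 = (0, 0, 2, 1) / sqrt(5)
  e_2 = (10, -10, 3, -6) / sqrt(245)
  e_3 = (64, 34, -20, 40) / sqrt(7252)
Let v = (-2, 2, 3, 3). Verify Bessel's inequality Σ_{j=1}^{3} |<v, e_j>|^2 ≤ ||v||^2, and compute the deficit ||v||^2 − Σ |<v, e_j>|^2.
Σ |<v, e_j>|^2 = 26; ||v||^2 = 26; deficit = 0

Write each e_j = u_j / sqrt(<u_j, u_j>) where u_j is the displayed integer vector. Then <v, e_j> = <v, u_j> / sqrt(<u_j, u_j>), so |<v, e_j>|^2 = <v, u_j>^2 / <u_j, u_j>.
Coefficients: <v, e_1> = 9/sqrt(5), <v, e_2> = -49/sqrt(245), <v, e_3> = 0/sqrt(7252).
Square and sum: Σ |<v, e_j>|^2 = 26.
Compute ||v||^2 = v·v = 26.
Deficit = 26 − 26 = 0 ≥ 0, confirming Bessel's inequality. (The deficit equals ||v − Σ <v,e_j> e_j||^2, the squared distance from v to span{e_j}.)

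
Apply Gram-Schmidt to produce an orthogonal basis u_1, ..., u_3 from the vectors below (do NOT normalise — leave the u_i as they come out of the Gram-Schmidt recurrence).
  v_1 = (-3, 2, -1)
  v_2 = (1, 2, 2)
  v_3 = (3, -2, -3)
Orthogonal basis:
  u_1 = (-3, 2, -1)
  u_2 = (11/14, 15/7, 27/14)
  u_3 = (192/125, 32/25, -256/125)

Apply the Gram-Schmidt recurrence
  u_1 = v_1
  u_i = v_i − Σ_{j<i} ((v_i · u_j) / (u_j · u_j)) · u_j.

Step by step this gives:
  u_1 = (-3, 2, -1)
  u_2 = (11/14, 15/7, 27/14)
  u_3 = (192/125, 32/25, -256/125)

Orthogonality check:
  u_2 · u_1 = 0 (should be 0)
  u_3 · u_1 = 0 (should be 0)
  u_3 · u_2 = 0 (should be 0)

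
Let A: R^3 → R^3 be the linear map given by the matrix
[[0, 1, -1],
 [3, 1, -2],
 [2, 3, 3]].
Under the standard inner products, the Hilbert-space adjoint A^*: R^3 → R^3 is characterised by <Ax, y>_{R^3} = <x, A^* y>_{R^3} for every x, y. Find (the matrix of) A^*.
A^* = A^T =
[[0, 3, 2],
 [1, 1, 3],
 [-1, -2, 3]]

For real matrices with standard dot products, the defining identity <Ax, y> = <x, A^* y> gives (Ax)^T y = x^T (A^*) y, i.e. x^T A^T y = x^T (A^*) y. Since this holds for all x, y, we must have A^* = A^T. Therefore
A^* =
[[0, 3, 2],
 [1, 1, 3],
 [-1, -2, 3]].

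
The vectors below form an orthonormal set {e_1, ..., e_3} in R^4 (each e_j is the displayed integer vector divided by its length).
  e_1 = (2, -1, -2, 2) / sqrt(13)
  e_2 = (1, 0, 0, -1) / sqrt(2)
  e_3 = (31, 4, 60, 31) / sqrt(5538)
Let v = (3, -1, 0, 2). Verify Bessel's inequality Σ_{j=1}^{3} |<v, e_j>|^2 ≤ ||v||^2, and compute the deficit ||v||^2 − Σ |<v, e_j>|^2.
Σ |<v, e_j>|^2 = 2966/213; ||v||^2 = 14; deficit = 16/213

Write each e_j = u_j / sqrt(<u_j, u_j>) where u_j is the displayed integer vector. Then <v, e_j> = <v, u_j> / sqrt(<u_j, u_j>), so |<v, e_j>|^2 = <v, u_j>^2 / <u_j, u_j>.
Coefficients: <v, e_1> = 11/sqrt(13), <v, e_2> = 1/sqrt(2), <v, e_3> = 151/sqrt(5538).
Square and sum: Σ |<v, e_j>|^2 = 2966/213.
Compute ||v||^2 = v·v = 14.
Deficit = 14 − 2966/213 = 16/213 ≥ 0, confirming Bessel's inequality. (The deficit equals ||v − Σ <v,e_j> e_j||^2, the squared distance from v to span{e_j}.)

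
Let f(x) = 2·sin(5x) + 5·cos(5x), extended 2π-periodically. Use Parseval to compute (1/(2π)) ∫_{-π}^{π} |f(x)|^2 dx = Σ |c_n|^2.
Σ |c_n|^2 = 29/2

Expand |f|^2 and use orthogonality of {sin(nx), cos(mx)} on [-π, π]:
  ∫_{-π}^{π} sin(nx)^2 dx = π, ∫ cos(mx)^2 dx = π, and cross terms integrate to 0.
So ∫_{-π}^{π} f(x)^2 dx = 2^2 · π + 5^2 · π = (4 + 25)π.
Divide by 2π: (4 + 25)/2 = 29/2.
By Parseval, this equals Σ |c_n|^2.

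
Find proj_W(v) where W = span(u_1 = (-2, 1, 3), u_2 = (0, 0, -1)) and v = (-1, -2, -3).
proj_W(v) = (0, 0, -3)

Set up U = [u_1 | ... | u_2] ∈ R^(3×2). The projector onto W = col(U) is P = U (U^T U)^(-1) U^T.
Compute U^T U =
  [14, -3]
  [-3, 1],
and U^T v = (-9, 3).
Solve U^T U · c = U^T v for the coefficients: c = (0, 3). The projection is proj_W(v) = U c.
Check: (v - proj_W(v)) · u_1 = 0  (should be 0).
Check: (v - proj_W(v)) · u_2 = 0  (should be 0).
Result: proj_W(v) = (0, 0, -3).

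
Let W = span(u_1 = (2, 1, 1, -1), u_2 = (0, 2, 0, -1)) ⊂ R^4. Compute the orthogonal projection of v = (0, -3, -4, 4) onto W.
proj_W(v) = (-25/13, -99/26, -25/26, 31/13)

Set up U = [u_1 | ... | u_2] ∈ R^(4×2). The projector onto W = col(U) is P = U (U^T U)^(-1) U^T.
Compute U^T U =
  [7, 3]
  [3, 5],
and U^T v = (-11, -10).
Solve U^T U · c = U^T v for the coefficients: c = (-25/26, -37/26). The projection is proj_W(v) = U c.
Check: (v - proj_W(v)) · u_1 = 0  (should be 0).
Check: (v - proj_W(v)) · u_2 = 0  (should be 0).
Result: proj_W(v) = (-25/13, -99/26, -25/26, 31/13).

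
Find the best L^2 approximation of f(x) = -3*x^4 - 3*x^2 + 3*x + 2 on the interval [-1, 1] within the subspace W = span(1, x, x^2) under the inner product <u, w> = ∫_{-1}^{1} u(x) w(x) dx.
g(x) = -39*x^2/7 + 3*x + 79/35

The best approximation g ∈ W is the orthogonal projection of f onto W. Writing g = a_0 + a_1 x + a_2 x^2, the coefficients solve the normal equations G · a = b where
  G_{ij} = <φ_i, φ_j> and b_i = <f, φ_i>, with φ_0 = 1, φ_1 = x, φ_2 = x^2.
G =
  [2, 0, 2/3]
  [0, 2/3, 0]
  [2/3, 0, 2/5],
b = (4/5, 2, -76/105).
Solving gives a_0 = 79/35, a_1 = 3, a_2 = -39/7, so
  g(x) = -39*x^2/7 + 3*x + 79/35.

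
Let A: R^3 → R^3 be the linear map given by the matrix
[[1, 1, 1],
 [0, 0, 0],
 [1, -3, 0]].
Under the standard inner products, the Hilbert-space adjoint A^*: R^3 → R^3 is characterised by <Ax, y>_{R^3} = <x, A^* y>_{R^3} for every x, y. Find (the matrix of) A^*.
A^* = A^T =
[[1, 0, 1],
 [1, 0, -3],
 [1, 0, 0]]

For real matrices with standard dot products, the defining identity <Ax, y> = <x, A^* y> gives (Ax)^T y = x^T (A^*) y, i.e. x^T A^T y = x^T (A^*) y. Since this holds for all x, y, we must have A^* = A^T. Therefore
A^* =
[[1, 0, 1],
 [1, 0, -3],
 [1, 0, 0]].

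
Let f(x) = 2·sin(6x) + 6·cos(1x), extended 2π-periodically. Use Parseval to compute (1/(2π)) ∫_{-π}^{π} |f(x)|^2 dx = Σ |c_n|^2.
Σ |c_n|^2 = 20

Expand |f|^2 and use orthogonality of {sin(nx), cos(mx)} on [-π, π]:
  ∫_{-π}^{π} sin(nx)^2 dx = π, ∫ cos(mx)^2 dx = π, and cross terms integrate to 0.
So ∫_{-π}^{π} f(x)^2 dx = 2^2 · π + 6^2 · π = (4 + 36)π.
Divide by 2π: (4 + 36)/2 = 20.
By Parseval, this equals Σ |c_n|^2.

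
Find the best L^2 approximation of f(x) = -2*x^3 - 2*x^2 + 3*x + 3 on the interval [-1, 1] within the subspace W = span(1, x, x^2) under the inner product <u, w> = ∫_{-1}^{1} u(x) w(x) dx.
g(x) = -2*x^2 + 9*x/5 + 3

The best approximation g ∈ W is the orthogonal projection of f onto W. Writing g = a_0 + a_1 x + a_2 x^2, the coefficients solve the normal equations G · a = b where
  G_{ij} = <φ_i, φ_j> and b_i = <f, φ_i>, with φ_0 = 1, φ_1 = x, φ_2 = x^2.
G =
  [2, 0, 2/3]
  [0, 2/3, 0]
  [2/3, 0, 2/5],
b = (14/3, 6/5, 6/5).
Solving gives a_0 = 3, a_1 = 9/5, a_2 = -2, so
  g(x) = -2*x^2 + 9*x/5 + 3.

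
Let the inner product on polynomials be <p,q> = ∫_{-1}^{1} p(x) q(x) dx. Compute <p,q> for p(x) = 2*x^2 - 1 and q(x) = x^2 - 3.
<p,q> = 32/15

Expand the product: p(x)·q(x) = 2*x^4 - 7*x^2 + 3.
∫_{-1}^{1} of each monomial x^k gives [2/(k+1) if k even, 0 if k odd]. Integrating term-by-term (or equivalently evaluating the antiderivative F(x) = 2*x^5/5 - 7*x^3/3 + 3*x at the endpoints):
  F(1) − F(−1) = 16/15 − (-16/15) = 32/15.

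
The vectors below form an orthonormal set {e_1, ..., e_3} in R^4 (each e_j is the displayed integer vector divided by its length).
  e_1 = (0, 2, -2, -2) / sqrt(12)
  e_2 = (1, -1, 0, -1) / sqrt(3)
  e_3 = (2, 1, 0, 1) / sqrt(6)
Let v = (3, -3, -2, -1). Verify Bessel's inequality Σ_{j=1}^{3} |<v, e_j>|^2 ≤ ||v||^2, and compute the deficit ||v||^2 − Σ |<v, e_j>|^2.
Σ |<v, e_j>|^2 = 17; ||v||^2 = 23; deficit = 6

Write each e_j = u_j / sqrt(<u_j, u_j>) where u_j is the displayed integer vector. Then <v, e_j> = <v, u_j> / sqrt(<u_j, u_j>), so |<v, e_j>|^2 = <v, u_j>^2 / <u_j, u_j>.
Coefficients: <v, e_1> = 0/sqrt(12), <v, e_2> = 7/sqrt(3), <v, e_3> = 2/sqrt(6).
Square and sum: Σ |<v, e_j>|^2 = 17.
Compute ||v||^2 = v·v = 23.
Deficit = 23 − 17 = 6 ≥ 0, confirming Bessel's inequality. (The deficit equals ||v − Σ <v,e_j> e_j||^2, the squared distance from v to span{e_j}.)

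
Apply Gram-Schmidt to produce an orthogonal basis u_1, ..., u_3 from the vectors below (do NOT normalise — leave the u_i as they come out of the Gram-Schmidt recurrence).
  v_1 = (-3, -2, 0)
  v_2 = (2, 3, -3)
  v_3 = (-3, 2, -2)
Orthogonal basis:
  u_1 = (-3, -2, 0)
  u_2 = (-10/13, 15/13, -3)
  u_3 = (-78/71, 117/71, 65/71)

Apply the Gram-Schmidt recurrence
  u_1 = v_1
  u_i = v_i − Σ_{j<i} ((v_i · u_j) / (u_j · u_j)) · u_j.

Step by step this gives:
  u_1 = (-3, -2, 0)
  u_2 = (-10/13, 15/13, -3)
  u_3 = (-78/71, 117/71, 65/71)

Orthogonality check:
  u_2 · u_1 = 0 (should be 0)
  u_3 · u_1 = 0 (should be 0)
  u_3 · u_2 = 0 (should be 0)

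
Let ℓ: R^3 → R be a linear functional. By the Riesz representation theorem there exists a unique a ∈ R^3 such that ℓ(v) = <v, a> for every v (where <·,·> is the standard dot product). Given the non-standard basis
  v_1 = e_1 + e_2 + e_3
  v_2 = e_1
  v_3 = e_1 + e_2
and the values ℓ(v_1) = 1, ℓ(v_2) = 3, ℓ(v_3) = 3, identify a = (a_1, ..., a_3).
a = (3, 0, -2)

Write a = (a_1, ..., a_3) in the standard basis. For each basis vector v_i, ℓ(v_i) = <v_i, a> is a linear equation in the a_j's. Collect the n equations into a matrix system V a = ℓ, where row i of V is v_i (expressed in the standard basis). Since V is invertible (lower-triangular with 1s on the diagonal, up to permutation), solve by back-substitution:
  V =
[[1, 1, 1],
 [1, 0, 0],
 [1, 1, 0]]
  V a = (1, 3, 3)
Solving gives a = (3, 0, -2).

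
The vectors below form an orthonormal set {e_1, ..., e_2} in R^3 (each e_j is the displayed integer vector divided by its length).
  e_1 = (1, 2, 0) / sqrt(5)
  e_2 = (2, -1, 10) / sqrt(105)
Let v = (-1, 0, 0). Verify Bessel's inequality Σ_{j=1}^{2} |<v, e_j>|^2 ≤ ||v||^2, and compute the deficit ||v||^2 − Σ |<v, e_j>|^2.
Σ |<v, e_j>|^2 = 5/21; ||v||^2 = 1; deficit = 16/21

Write each e_j = u_j / sqrt(<u_j, u_j>) where u_j is the displayed integer vector. Then <v, e_j> = <v, u_j> / sqrt(<u_j, u_j>), so |<v, e_j>|^2 = <v, u_j>^2 / <u_j, u_j>.
Coefficients: <v, e_1> = -1/sqrt(5), <v, e_2> = -2/sqrt(105).
Square and sum: Σ |<v, e_j>|^2 = 5/21.
Compute ||v||^2 = v·v = 1.
Deficit = 1 − 5/21 = 16/21 ≥ 0, confirming Bessel's inequality. (The deficit equals ||v − Σ <v,e_j> e_j||^2, the squared distance from v to span{e_j}.)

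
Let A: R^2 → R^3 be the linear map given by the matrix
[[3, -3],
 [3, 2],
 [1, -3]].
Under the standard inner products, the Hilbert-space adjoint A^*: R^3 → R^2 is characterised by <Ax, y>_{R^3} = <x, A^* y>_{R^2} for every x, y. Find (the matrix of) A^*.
A^* = A^T =
[[3, 3, 1],
 [-3, 2, -3]]

For real matrices with standard dot products, the defining identity <Ax, y> = <x, A^* y> gives (Ax)^T y = x^T (A^*) y, i.e. x^T A^T y = x^T (A^*) y. Since this holds for all x, y, we must have A^* = A^T. Therefore
A^* =
[[3, 3, 1],
 [-3, 2, -3]].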